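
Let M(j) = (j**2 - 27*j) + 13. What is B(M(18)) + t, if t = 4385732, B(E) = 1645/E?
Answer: 653472423/149 ≈ 4.3857e+6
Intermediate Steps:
M(j) = 13 + j**2 - 27*j
B(M(18)) + t = 1645/(13 + 18**2 - 27*18) + 4385732 = 1645/(13 + 324 - 486) + 4385732 = 1645/(-149) + 4385732 = 1645*(-1/149) + 4385732 = -1645/149 + 4385732 = 653472423/149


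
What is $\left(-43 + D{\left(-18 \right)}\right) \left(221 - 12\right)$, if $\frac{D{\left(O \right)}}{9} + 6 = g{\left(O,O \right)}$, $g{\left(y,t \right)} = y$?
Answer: $-54131$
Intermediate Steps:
$D{\left(O \right)} = -54 + 9 O$
$\left(-43 + D{\left(-18 \right)}\right) \left(221 - 12\right) = \left(-43 + \left(-54 + 9 \left(-18\right)\right)\right) \left(221 - 12\right) = \left(-43 - 216\right) \left(221 - 12\right) = \left(-43 - 216\right) 209 = \left(-259\right) 209 = -54131$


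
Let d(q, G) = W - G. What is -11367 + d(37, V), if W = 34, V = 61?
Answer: -11394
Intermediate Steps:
d(q, G) = 34 - G
-11367 + d(37, V) = -11367 + (34 - 1*61) = -11367 + (34 - 61) = -11367 - 27 = -11394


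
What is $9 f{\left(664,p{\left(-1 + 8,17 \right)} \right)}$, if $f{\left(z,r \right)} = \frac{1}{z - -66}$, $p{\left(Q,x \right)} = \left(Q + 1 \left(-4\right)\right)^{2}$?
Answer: $\frac{9}{730} \approx 0.012329$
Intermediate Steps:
$p{\left(Q,x \right)} = \left(-4 + Q\right)^{2}$ ($p{\left(Q,x \right)} = \left(Q - 4\right)^{2} = \left(-4 + Q\right)^{2}$)
$f{\left(z,r \right)} = \frac{1}{66 + z}$ ($f{\left(z,r \right)} = \frac{1}{z + 66} = \frac{1}{66 + z}$)
$9 f{\left(664,p{\left(-1 + 8,17 \right)} \right)} = \frac{9}{66 + 664} = \frac{9}{730}$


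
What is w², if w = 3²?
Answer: 81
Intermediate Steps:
w = 9
w² = 9² = 81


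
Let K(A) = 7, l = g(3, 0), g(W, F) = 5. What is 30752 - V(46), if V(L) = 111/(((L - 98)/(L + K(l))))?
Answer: 1604987/52 ≈ 30865.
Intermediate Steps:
l = 5
V(L) = 111*(7 + L)/(-98 + L) (V(L) = 111/(((L - 98)/(L + 7))) = 111/(((-98 + L)/(7 + L))) = 111*((7 + L)/(-98 + L)) = 111*(7 + L)/(-98 + L))
30752 - V(46) = 30752 - 111*(7 + 46)/(-98 + 46) = 30752 - 111*53/(-52) = 30752 - 111*(-1)*53/52 = 30752 - 1*(-5883/52) = 30752 + 5883/52 = 1604987/52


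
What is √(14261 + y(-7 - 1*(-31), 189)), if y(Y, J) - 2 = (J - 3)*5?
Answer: √15193 ≈ 123.26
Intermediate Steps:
y(Y, J) = -13 + 5*J (y(Y, J) = 2 + (J - 3)*5 = 2 + (-3 + J)*5 = 2 + (-15 + 5*J) = -13 + 5*J)
√(14261 + y(-7 - 1*(-31), 189)) = √(14261 + (-13 + 5*189)) = √(14261 + (-13 + 945)) = √(14261 + 932) = √15193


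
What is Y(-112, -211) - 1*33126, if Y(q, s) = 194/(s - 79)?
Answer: -4803367/145 ≈ -33127.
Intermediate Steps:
Y(q, s) = 194/(-79 + s)
Y(-112, -211) - 1*33126 = 194/(-79 - 211) - 1*33126 = 194/(-290) - 33126 = 194*(-1/290) - 33126 = -97/145 - 33126 = -4803367/145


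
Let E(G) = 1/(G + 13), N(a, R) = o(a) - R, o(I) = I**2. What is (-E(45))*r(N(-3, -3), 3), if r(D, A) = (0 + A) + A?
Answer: -3/29 ≈ -0.10345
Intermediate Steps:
N(a, R) = a**2 - R
r(D, A) = 2*A (r(D, A) = A + A = 2*A)
E(G) = 1/(13 + G)
(-E(45))*r(N(-3, -3), 3) = (-1/(13 + 45))*(2*3) = -1/58*6 = -3/29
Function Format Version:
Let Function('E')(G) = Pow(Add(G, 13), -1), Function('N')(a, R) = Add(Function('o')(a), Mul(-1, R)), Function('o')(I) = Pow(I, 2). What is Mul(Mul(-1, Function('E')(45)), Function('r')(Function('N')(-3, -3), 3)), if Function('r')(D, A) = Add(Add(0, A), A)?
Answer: Rational(-3, 29) ≈ -0.10345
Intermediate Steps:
Function('N')(a, R) = Add(Pow(a, 2), Mul(-1, R))
Function('r')(D, A) = Mul(2, A) (Function('r')(D, A) = Add(A, A) = Mul(2, A))
Function('E')(G) = Pow(Add(13, G), -1)
Mul(Mul(-1, Function('E')(45)), Function('r')(Function('N')(-3, -3), 3)) = Mul(Mul(-1, Pow(Add(13, 45), -1)), Mul(2, 3)) = Mul(Mul(-1, Pow(58, -1)), 6) = Mul(Mul(-1, Rational(1, 58)), 6) = Mul(Rational(-1, 58), 6) = Rational(-3, 29)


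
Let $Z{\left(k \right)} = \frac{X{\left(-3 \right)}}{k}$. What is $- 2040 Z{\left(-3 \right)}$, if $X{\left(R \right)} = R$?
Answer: $-2040$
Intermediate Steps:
$Z{\left(k \right)} = - \frac{3}{k}$
$- 2040 Z{\left(-3 \right)} = - 2040 \left(- \frac{3}{-3}\right) = - 2040 \left(\left(-3\right) \left(- \frac{1}{3}\right)\right) = \left(-2040\right) 1 = -2040$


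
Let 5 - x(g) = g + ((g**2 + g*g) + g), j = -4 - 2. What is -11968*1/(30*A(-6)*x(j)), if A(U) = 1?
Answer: 544/75 ≈ 7.2533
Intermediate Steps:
j = -6
x(g) = 5 - 2*g - 2*g**2 (x(g) = 5 - (g + ((g**2 + g*g) + g)) = 5 - (g + ((g**2 + g**2) + g)) = 5 - (g + (2*g**2 + g)) = 5 - (g + (g + 2*g**2)) = 5 - (2*g + 2*g**2) = 5 + (-2*g - 2*g**2) = 5 - 2*g - 2*g**2)
-11968*1/(30*A(-6)*x(j)) = -11968*1/(30*(5 - 2*(-6) - 2*(-6)**2)) = -11968*1/(30*(5 + 12 - 2*36)) = -11968*1/(30*(5 + 12 - 72)) = -11968/(-55*1*30) = -11968/((-55*30)) = -11968/(-1650) = -11968*(-1/1650) = 544/75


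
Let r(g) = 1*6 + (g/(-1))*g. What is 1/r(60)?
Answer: -1/3594 ≈ -0.00027824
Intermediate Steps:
r(g) = 6 - g**2 (r(g) = 6 + (g*(-1))*g = 6 + (-g)*g = 6 - g**2)
1/r(60) = 1/(6 - 1*60**2) = 1/(6 - 1*3600) = 1/(6 - 3600) = 1/(-3594) = -1/3594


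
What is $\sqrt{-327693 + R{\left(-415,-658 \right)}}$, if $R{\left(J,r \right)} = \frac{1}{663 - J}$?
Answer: $\frac{i \sqrt{7771567166}}{154} \approx 572.44 i$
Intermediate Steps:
$\sqrt{-327693 + R{\left(-415,-658 \right)}} = \sqrt{-327693 - \frac{1}{-663 - 415}} = \sqrt{-327693 - \frac{1}{-1078}} = \sqrt{-327693 - - \frac{1}{1078}} = \sqrt{-327693 + \frac{1}{1078}} = \sqrt{- \frac{353253053}{1078}} = \frac{i \sqrt{7771567166}}{154}$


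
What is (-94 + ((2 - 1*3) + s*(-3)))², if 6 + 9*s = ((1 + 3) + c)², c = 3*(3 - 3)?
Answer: 87025/9 ≈ 9669.4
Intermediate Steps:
c = 0 (c = 3*0 = 0)
s = 10/9 (s = -⅔ + ((1 + 3) + 0)²/9 = -⅔ + (4 + 0)²/9 = -⅔ + (⅑)*4² = -⅔ + (⅑)*16 = -⅔ + 16/9 = 10/9 ≈ 1.1111)
(-94 + ((2 - 1*3) + s*(-3)))² = (-94 + ((2 - 1*3) + (10/9)*(-3)))² = (-94 + ((2 - 3) - 10/3))² = (-94 + (-1 - 10/3))² = (-94 - 13/3)² = (-295/3)² = 87025/9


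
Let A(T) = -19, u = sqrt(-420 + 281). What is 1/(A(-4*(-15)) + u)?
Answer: -19/500 - I*sqrt(139)/500 ≈ -0.038 - 0.02358*I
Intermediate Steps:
u = I*sqrt(139) (u = sqrt(-139) = I*sqrt(139) ≈ 11.79*I)
1/(A(-4*(-15)) + u) = 1/(-19 + I*sqrt(139))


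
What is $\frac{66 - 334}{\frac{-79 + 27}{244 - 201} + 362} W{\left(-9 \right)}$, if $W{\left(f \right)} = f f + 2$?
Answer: $- \frac{478246}{7757} \approx -61.653$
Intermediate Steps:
$W{\left(f \right)} = 2 + f^{2}$ ($W{\left(f \right)} = f^{2} + 2 = 2 + f^{2}$)
$\frac{66 - 334}{\frac{-79 + 27}{244 - 201} + 362} W{\left(-9 \right)} = \frac{66 - 334}{\frac{-79 + 27}{244 - 201} + 362} \left(2 + \left(-9\right)^{2}\right) = - \frac{268}{- \frac{52}{43} + 362} \left(2 + 81\right) = - \frac{268}{\left(-52\right) \frac{1}{43} + 362} \cdot 83 = - \frac{268}{- \frac{52}{43} + 362} \cdot 83 = - \frac{268}{\frac{15514}{43}} \cdot 83 = \left(-268\right) \frac{43}{15514} \cdot 83 = \left(- \frac{5762}{7757}\right) 83 = - \frac{478246}{7757}$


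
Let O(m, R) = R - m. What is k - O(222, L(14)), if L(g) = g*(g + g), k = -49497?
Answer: -49667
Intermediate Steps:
L(g) = 2*g² (L(g) = g*(2*g) = 2*g²)
k - O(222, L(14)) = -49497 - (2*14² - 1*222) = -49497 - (2*196 - 222) = -49497 - (392 - 222) = -49497 - 1*170 = -49497 - 170 = -49667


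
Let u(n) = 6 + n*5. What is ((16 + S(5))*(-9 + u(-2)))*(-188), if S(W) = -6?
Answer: 24440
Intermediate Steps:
u(n) = 6 + 5*n
((16 + S(5))*(-9 + u(-2)))*(-188) = ((16 - 6)*(-9 + (6 + 5*(-2))))*(-188) = (10*(-9 + (6 - 10)))*(-188) = (10*(-9 - 4))*(-188) = (10*(-13))*(-188) = -130*(-188) = 24440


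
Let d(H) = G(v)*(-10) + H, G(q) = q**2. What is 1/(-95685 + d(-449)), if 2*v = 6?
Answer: -1/96224 ≈ -1.0392e-5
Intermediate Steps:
v = 3 (v = (1/2)*6 = 3)
d(H) = -90 + H (d(H) = 3**2*(-10) + H = 9*(-10) + H = -90 + H)
1/(-95685 + d(-449)) = 1/(-95685 + (-90 - 449)) = 1/(-95685 - 539) = 1/(-96224) = -1/96224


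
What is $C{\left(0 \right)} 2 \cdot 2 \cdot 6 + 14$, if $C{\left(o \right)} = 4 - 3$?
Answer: $38$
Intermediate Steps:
$C{\left(o \right)} = 1$ ($C{\left(o \right)} = 4 - 3 = 1$)
$C{\left(0 \right)} 2 \cdot 2 \cdot 6 + 14 = 1 \cdot 2 \cdot 2 \cdot 6 + 14 = 1 \cdot 4 \cdot 6 + 14 = 1 \cdot 24 + 14 = 24 + 14 = 38$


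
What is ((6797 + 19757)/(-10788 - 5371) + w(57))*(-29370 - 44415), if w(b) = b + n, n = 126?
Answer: -19657283205/1469 ≈ -1.3381e+7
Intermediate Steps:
w(b) = 126 + b (w(b) = b + 126 = 126 + b)
((6797 + 19757)/(-10788 - 5371) + w(57))*(-29370 - 44415) = ((6797 + 19757)/(-10788 - 5371) + (126 + 57))*(-29370 - 44415) = (26554/(-16159) + 183)*(-73785) = (26554*(-1/16159) + 183)*(-73785) = (-2414/1469 + 183)*(-73785) = (266413/1469)*(-73785) = -19657283205/1469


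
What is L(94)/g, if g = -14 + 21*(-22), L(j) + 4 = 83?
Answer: -79/476 ≈ -0.16597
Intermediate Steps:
L(j) = 79 (L(j) = -4 + 83 = 79)
g = -476 (g = -14 - 462 = -476)
L(94)/g = 79/(-476) = 79*(-1/476) = -79/476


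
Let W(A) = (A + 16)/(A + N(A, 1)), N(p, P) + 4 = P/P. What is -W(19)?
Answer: -35/16 ≈ -2.1875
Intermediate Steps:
N(p, P) = -3 (N(p, P) = -4 + P/P = -4 + 1 = -3)
W(A) = (16 + A)/(-3 + A) (W(A) = (A + 16)/(A - 3) = (16 + A)/(-3 + A))
-W(19) = -(16 + 19)/(-3 + 19) = -35/16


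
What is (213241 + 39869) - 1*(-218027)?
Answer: 471137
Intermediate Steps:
(213241 + 39869) - 1*(-218027) = 253110 + 218027 = 471137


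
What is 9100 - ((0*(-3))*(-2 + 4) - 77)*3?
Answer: 9331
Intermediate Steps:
9100 - ((0*(-3))*(-2 + 4) - 77)*3 = 9100 - (0*2 - 77)*3 = 9100 - (0 - 77)*3 = 9100 - (-77)*3 = 9100 - 1*(-231) = 9100 + 231 = 9331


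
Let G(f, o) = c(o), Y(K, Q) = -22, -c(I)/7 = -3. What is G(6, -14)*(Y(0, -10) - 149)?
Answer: -3591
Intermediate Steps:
c(I) = 21 (c(I) = -7*(-3) = 21)
G(f, o) = 21
G(6, -14)*(Y(0, -10) - 149) = 21*(-22 - 149) = 21*(-171) = -3591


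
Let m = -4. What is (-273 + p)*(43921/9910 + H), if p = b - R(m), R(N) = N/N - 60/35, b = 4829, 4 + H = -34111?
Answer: -10782325647913/69370 ≈ -1.5543e+8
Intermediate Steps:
H = -34115 (H = -4 - 34111 = -34115)
R(N) = -5/7 (R(N) = 1 - 60*1/35 = 1 - 12/7 = -5/7)
p = 33808/7 (p = 4829 - 1*(-5/7) = 4829 + 5/7 = 33808/7 ≈ 4829.7)
(-273 + p)*(43921/9910 + H) = (-273 + 33808/7)*(43921/9910 - 34115) = 31897*(43921*(1/9910) - 34115)/7 = 31897*(43921/9910 - 34115)/7 = (31897/7)*(-338035729/9910) = -10782325647913/69370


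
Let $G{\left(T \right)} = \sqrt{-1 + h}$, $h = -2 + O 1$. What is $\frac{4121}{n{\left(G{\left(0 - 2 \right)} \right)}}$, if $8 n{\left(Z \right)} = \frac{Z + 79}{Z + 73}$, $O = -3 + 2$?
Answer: $\frac{190258328}{6245} + \frac{395616 i}{6245} \approx 30466.0 + 63.349 i$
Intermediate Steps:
$O = -1$
$h = -3$ ($h = -2 - 1 = -3$)
$G{\left(T \right)} = 2 i$ ($G{\left(T \right)} = \sqrt{-1 - 3} = \sqrt{-4} = 2 i$)
$n{\left(Z \right)} = \frac{79 + Z}{8 \left(73 + Z\right)}$ ($n{\left(Z \right)} = \frac{\left(Z + 79\right) \frac{1}{Z + 73}}{8} = \frac{\left(79 + Z\right) \frac{1}{73 + Z}}{8} = \frac{\frac{1}{73 + Z} \left(79 + Z\right)}{8} = \frac{79 + Z}{8 \left(73 + Z\right)}$)
$\frac{4121}{n{\left(G{\left(0 - 2 \right)} \right)}} = \frac{4121}{\frac{1}{8} \frac{1}{73 + 2 i} \left(79 + 2 i\right)} = \frac{4121}{\frac{1}{8} \frac{73 - 2 i}{5333} \left(79 + 2 i\right)} = \frac{4121}{\frac{1}{42664} \left(73 - 2 i\right) \left(79 + 2 i\right)} = 4121 \frac{8 \left(73 + 2 i\right) \left(79 - 2 i\right)}{6245} = \frac{32968 \left(73 + 2 i\right) \left(79 - 2 i\right)}{6245}$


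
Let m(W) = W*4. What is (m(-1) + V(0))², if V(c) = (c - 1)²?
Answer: 9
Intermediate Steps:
V(c) = (-1 + c)²
m(W) = 4*W
(m(-1) + V(0))² = (4*(-1) + (-1 + 0)²)² = (-4 + (-1)²)² = (-4 + 1)² = (-3)² = 9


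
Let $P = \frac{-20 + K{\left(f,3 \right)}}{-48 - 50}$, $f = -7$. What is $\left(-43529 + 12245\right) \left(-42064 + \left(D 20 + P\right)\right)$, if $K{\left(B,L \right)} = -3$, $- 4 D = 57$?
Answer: $\frac{64917099918}{49} \approx 1.3248 \cdot 10^{9}$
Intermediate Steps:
$D = - \frac{57}{4}$ ($D = \left(- \frac{1}{4}\right) 57 = - \frac{57}{4} \approx -14.25$)
$P = \frac{23}{98}$ ($P = \frac{-20 - 3}{-48 - 50} = - \frac{23}{-98} = \left(-23\right) \left(- \frac{1}{98}\right) = \frac{23}{98} \approx 0.23469$)
$\left(-43529 + 12245\right) \left(-42064 + \left(D 20 + P\right)\right) = \left(-43529 + 12245\right) \left(-42064 + \left(\left(- \frac{57}{4}\right) 20 + \frac{23}{98}\right)\right) = - 31284 \left(-42064 + \left(-285 + \frac{23}{98}\right)\right) = - 31284 \left(-42064 - \frac{27907}{98}\right) = \left(-31284\right) \left(- \frac{4150179}{98}\right) = \frac{64917099918}{49}$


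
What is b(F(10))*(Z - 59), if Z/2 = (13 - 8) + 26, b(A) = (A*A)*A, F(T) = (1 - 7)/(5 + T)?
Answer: -24/125 ≈ -0.19200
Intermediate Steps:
F(T) = -6/(5 + T)
b(A) = A³ (b(A) = A²*A = A³)
Z = 62 (Z = 2*((13 - 8) + 26) = 2*(5 + 26) = 2*31 = 62)
b(F(10))*(Z - 59) = (-6/(5 + 10))³*(62 - 59) = (-6/15)³*3 = (-6*1/15)³*3 = (-⅖)³*3 = -8/125*3 = -24/125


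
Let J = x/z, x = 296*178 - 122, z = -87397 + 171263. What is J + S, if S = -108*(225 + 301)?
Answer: -2382103581/41933 ≈ -56807.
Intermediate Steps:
z = 83866
x = 52566 (x = 52688 - 122 = 52566)
J = 26283/41933 (J = 52566/83866 = 52566*(1/83866) = 26283/41933 ≈ 0.62679)
S = -56808 (S = -108*526 = -56808)
J + S = 26283/41933 - 56808 = -2382103581/41933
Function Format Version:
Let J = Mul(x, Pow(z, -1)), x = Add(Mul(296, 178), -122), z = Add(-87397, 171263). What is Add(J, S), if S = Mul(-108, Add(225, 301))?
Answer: Rational(-2382103581, 41933) ≈ -56807.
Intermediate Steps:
z = 83866
x = 52566 (x = Add(52688, -122) = 52566)
J = Rational(26283, 41933) (J = Mul(52566, Pow(83866, -1)) = Mul(52566, Rational(1, 83866)) = Rational(26283, 41933) ≈ 0.62679)
S = -56808 (S = Mul(-108, 526) = -56808)
Add(J, S) = Add(Rational(26283, 41933), -56808) = Rational(-2382103581, 41933)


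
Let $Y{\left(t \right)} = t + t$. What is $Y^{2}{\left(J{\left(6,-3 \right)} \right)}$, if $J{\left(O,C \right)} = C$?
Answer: $36$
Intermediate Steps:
$Y{\left(t \right)} = 2 t$
$Y^{2}{\left(J{\left(6,-3 \right)} \right)} = \left(2 \left(-3\right)\right)^{2} = \left(-6\right)^{2} = 36$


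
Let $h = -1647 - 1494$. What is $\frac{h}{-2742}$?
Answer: $\frac{1047}{914} \approx 1.1455$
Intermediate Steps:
$h = -3141$
$\frac{h}{-2742} = - \frac{3141}{-2742} = \left(-3141\right) \left(- \frac{1}{2742}\right) = \frac{1047}{914}$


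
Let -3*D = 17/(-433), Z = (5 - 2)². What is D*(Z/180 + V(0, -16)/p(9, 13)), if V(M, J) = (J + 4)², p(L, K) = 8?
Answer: 6137/25980 ≈ 0.23622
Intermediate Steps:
V(M, J) = (4 + J)²
Z = 9 (Z = 3² = 9)
D = 17/1299 (D = -17/(3*(-433)) = -(-1)*17/1299 = -⅓*(-17/433) = 17/1299 ≈ 0.013087)
D*(Z/180 + V(0, -16)/p(9, 13)) = 17*(9/180 + (4 - 16)²/8)/1299 = 17*(9*(1/180) + (-12)²*(⅛))/1299 = 17*(1/20 + 144*(⅛))/1299 = 17*(1/20 + 18)/1299 = (17/1299)*(361/20) = 6137/25980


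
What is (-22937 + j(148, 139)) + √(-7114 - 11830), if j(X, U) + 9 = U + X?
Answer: -22659 + 16*I*√74 ≈ -22659.0 + 137.64*I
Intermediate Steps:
j(X, U) = -9 + U + X (j(X, U) = -9 + (U + X) = -9 + U + X)
(-22937 + j(148, 139)) + √(-7114 - 11830) = (-22937 + (-9 + 139 + 148)) + √(-7114 - 11830) = (-22937 + 278) + √(-18944) = -22659 + 16*I*√74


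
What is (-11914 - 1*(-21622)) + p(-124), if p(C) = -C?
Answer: 9832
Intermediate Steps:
(-11914 - 1*(-21622)) + p(-124) = (-11914 - 1*(-21622)) - 1*(-124) = (-11914 + 21622) + 124 = 9708 + 124 = 9832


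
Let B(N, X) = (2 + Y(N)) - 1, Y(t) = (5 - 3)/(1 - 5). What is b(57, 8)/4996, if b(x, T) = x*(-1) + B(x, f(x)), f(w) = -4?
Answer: -113/9992 ≈ -0.011309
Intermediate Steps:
Y(t) = -½ (Y(t) = 2/(-4) = 2*(-¼) = -½)
B(N, X) = ½ (B(N, X) = (2 - ½) - 1 = 3/2 - 1 = ½)
b(x, T) = ½ - x (b(x, T) = x*(-1) + ½ = -x + ½ = ½ - x)
b(57, 8)/4996 = (½ - 1*57)/4996 = (½ - 57)*(1/4996) = -113/2*1/4996 = -113/9992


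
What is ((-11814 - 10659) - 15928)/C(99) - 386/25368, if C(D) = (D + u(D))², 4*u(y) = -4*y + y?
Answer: -236216489/3767148 ≈ -62.704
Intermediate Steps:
u(y) = -3*y/4 (u(y) = (-4*y + y)/4 = (-3*y)/4 = -3*y/4)
C(D) = D²/16 (C(D) = (D - 3*D/4)² = (D/4)² = D²/16)
((-11814 - 10659) - 15928)/C(99) - 386/25368 = ((-11814 - 10659) - 15928)/(((1/16)*99²)) - 386/25368 = (-22473 - 15928)/(((1/16)*9801)) - 386*1/25368 = -38401/9801/16 - 193/12684 = -38401*16/9801 - 193/12684 = -55856/891 - 193/12684 = -236216489/3767148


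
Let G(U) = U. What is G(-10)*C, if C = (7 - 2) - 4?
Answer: -10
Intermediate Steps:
C = 1 (C = 5 - 4 = 1)
G(-10)*C = -10*1 = -10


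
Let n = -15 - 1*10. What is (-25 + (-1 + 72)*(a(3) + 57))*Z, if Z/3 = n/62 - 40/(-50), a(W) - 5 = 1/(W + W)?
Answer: 3238959/620 ≈ 5224.1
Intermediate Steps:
n = -25 (n = -15 - 10 = -25)
a(W) = 5 + 1/(2*W) (a(W) = 5 + 1/(W + W) = 5 + 1/(2*W))
Z = 369/310 (Z = 3*(-25/62 - 40/(-50)) = 3*(-25*1/62 - 40*(-1/50)) = 3*(-25/62 + ⅘) = 3*(123/310) = 369/310 ≈ 1.1903)
(-25 + (-1 + 72)*(a(3) + 57))*Z = (-25 + (-1 + 72)*((5 + (½)/3) + 57))*(369/310) = (-25 + 71*((5 + (½)*(⅓)) + 57))*(369/310) = (-25 + 71*((5 + ⅙) + 57))*(369/310) = (-25 + 71*(31/6 + 57))*(369/310) = (-25 + 71*(373/6))*(369/310) = (-25 + 26483/6)*(369/310) = (26333/6)*(369/310) = 3238959/620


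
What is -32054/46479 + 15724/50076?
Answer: -72858359/193956867 ≈ -0.37564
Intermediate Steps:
-32054/46479 + 15724/50076 = -32054*1/46479 + 15724*(1/50076) = -32054/46479 + 3931/12519 = -72858359/193956867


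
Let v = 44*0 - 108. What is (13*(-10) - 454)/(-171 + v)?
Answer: 584/279 ≈ 2.0932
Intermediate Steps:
v = -108 (v = 0 - 108 = -108)
(13*(-10) - 454)/(-171 + v) = (13*(-10) - 454)/(-171 - 108) = (-130 - 454)/(-279) = -584*(-1/279) = 584/279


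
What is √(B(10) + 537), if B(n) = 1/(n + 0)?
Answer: √53710/10 ≈ 23.175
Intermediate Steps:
B(n) = 1/n
√(B(10) + 537) = √(1/10 + 537) = √(⅒ + 537) = √(5371/10) = √53710/10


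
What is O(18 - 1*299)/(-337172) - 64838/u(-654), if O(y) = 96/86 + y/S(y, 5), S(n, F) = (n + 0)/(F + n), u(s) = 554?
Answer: -117505056446/1004013923 ≈ -117.04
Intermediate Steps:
S(n, F) = n/(F + n)
O(y) = 263/43 + y (O(y) = 96/86 + y/((y/(5 + y))) = 96*(1/86) + y*((5 + y)/y) = 48/43 + (5 + y) = 263/43 + y)
O(18 - 1*299)/(-337172) - 64838/u(-654) = (263/43 + (18 - 1*299))/(-337172) - 64838/554 = (263/43 + (18 - 299))*(-1/337172) - 64838*1/554 = (263/43 - 281)*(-1/337172) - 32419/277 = -11820/43*(-1/337172) - 32419/277 = 2955/3624599 - 32419/277 = -117505056446/1004013923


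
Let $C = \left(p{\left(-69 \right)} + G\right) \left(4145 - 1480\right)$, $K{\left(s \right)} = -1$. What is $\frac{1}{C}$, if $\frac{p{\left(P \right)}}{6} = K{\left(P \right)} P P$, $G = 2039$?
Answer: $- \frac{1}{70694455} \approx -1.4145 \cdot 10^{-8}$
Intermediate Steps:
$p{\left(P \right)} = - 6 P^{2}$ ($p{\left(P \right)} = 6 - P P = 6 \left(- P^{2}\right) = - 6 P^{2}$)
$C = -70694455$ ($C = \left(- 6 \left(-69\right)^{2} + 2039\right) \left(4145 - 1480\right) = \left(\left(-6\right) 4761 + 2039\right) 2665 = \left(-28566 + 2039\right) 2665 = \left(-26527\right) 2665 = -70694455$)
$\frac{1}{C} = \frac{1}{-70694455} = - \frac{1}{70694455}$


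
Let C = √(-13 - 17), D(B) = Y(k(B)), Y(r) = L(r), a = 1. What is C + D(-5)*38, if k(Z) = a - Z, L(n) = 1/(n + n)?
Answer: 19/6 + I*√30 ≈ 3.1667 + 5.4772*I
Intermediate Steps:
L(n) = 1/(2*n)
k(Z) = 1 - Z
Y(r) = 1/(2*r)
D(B) = 1/(2*(1 - B))
C = I*√30 (C = √(-30) = I*√30 ≈ 5.4772*I)
C + D(-5)*38 = I*√30 - 1/(-2 + 2*(-5))*38 = I*√30 - 1/(-2 - 10)*38 = I*√30 - 1/(-12)*38 = I*√30 - 1*(-1/12)*38 = I*√30 + (1/12)*38 = I*√30 + 19/6 = 19/6 + I*√30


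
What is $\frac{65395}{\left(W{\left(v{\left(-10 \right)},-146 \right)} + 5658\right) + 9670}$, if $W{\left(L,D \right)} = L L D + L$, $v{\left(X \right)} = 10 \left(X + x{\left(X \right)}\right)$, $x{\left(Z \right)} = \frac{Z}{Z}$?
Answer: $- \frac{65395}{1167362} \approx -0.056019$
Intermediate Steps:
$x{\left(Z \right)} = 1$
$v{\left(X \right)} = 10 + 10 X$ ($v{\left(X \right)} = 10 \left(X + 1\right) = 10 \left(1 + X\right) = 10 + 10 X$)
$W{\left(L,D \right)} = L + D L^{2}$ ($W{\left(L,D \right)} = L^{2} D + L = D L^{2} + L = L + D L^{2}$)
$\frac{65395}{\left(W{\left(v{\left(-10 \right)},-146 \right)} + 5658\right) + 9670} = \frac{65395}{\left(\left(10 + 10 \left(-10\right)\right) \left(1 - 146 \left(10 + 10 \left(-10\right)\right)\right) + 5658\right) + 9670} = \frac{65395}{\left(\left(10 - 100\right) \left(1 - 146 \left(10 - 100\right)\right) + 5658\right) + 9670} = \frac{65395}{\left(- 90 \left(1 - -13140\right) + 5658\right) + 9670} = \frac{65395}{\left(- 90 \left(1 + 13140\right) + 5658\right) + 9670} = \frac{65395}{\left(\left(-90\right) 13141 + 5658\right) + 9670} = \frac{65395}{\left(-1182690 + 5658\right) + 9670} = \frac{65395}{-1177032 + 9670} = \frac{65395}{-1167362} = 65395 \left(- \frac{1}{1167362}\right) = - \frac{65395}{1167362}$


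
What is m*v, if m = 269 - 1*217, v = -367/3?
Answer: -19084/3 ≈ -6361.3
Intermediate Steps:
v = -367/3 (v = -367*⅓ = -367/3 ≈ -122.33)
m = 52 (m = 269 - 217 = 52)
m*v = 52*(-367/3) = -19084/3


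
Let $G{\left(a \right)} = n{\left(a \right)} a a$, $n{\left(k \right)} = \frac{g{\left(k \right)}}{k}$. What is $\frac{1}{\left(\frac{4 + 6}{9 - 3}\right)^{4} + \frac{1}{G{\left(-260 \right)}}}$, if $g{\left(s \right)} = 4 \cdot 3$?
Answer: $\frac{84240}{649973} \approx 0.12961$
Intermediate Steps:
$g{\left(s \right)} = 12$
$n{\left(k \right)} = \frac{12}{k}$
$G{\left(a \right)} = 12 a$ ($G{\left(a \right)} = \frac{12}{a} a a = 12 a$)
$\frac{1}{\left(\frac{4 + 6}{9 - 3}\right)^{4} + \frac{1}{G{\left(-260 \right)}}} = \frac{1}{\left(\frac{4 + 6}{9 - 3}\right)^{4} + \frac{1}{12 \left(-260\right)}} = \frac{1}{\left(\frac{10}{6}\right)^{4} + \frac{1}{-3120}} = \frac{1}{\left(10 \cdot \frac{1}{6}\right)^{4} - \frac{1}{3120}} = \frac{1}{\left(\frac{5}{3}\right)^{4} - \frac{1}{3120}} = \frac{1}{\frac{625}{81} - \frac{1}{3120}} = \frac{1}{\frac{649973}{84240}} = \frac{84240}{649973}$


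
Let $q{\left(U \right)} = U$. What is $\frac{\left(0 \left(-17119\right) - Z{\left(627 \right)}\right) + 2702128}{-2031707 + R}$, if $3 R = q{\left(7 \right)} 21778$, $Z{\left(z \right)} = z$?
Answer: $- \frac{8104503}{5942675} \approx -1.3638$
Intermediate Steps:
$R = \frac{152446}{3}$ ($R = \frac{7 \cdot 21778}{3} = \frac{1}{3} \cdot 152446 = \frac{152446}{3} \approx 50815.0$)
$\frac{\left(0 \left(-17119\right) - Z{\left(627 \right)}\right) + 2702128}{-2031707 + R} = \frac{\left(0 \left(-17119\right) - 627\right) + 2702128}{-2031707 + \frac{152446}{3}} = \frac{\left(0 - 627\right) + 2702128}{- \frac{5942675}{3}} = \left(-627 + 2702128\right) \left(- \frac{3}{5942675}\right) = 2701501 \left(- \frac{3}{5942675}\right) = - \frac{8104503}{5942675}$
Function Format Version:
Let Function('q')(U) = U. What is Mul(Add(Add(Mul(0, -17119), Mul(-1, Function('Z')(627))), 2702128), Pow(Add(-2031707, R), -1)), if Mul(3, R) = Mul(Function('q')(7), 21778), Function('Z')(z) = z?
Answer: Rational(-8104503, 5942675) ≈ -1.3638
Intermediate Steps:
R = Rational(152446, 3) (R = Mul(Rational(1, 3), Mul(7, 21778)) = Mul(Rational(1, 3), 152446) = Rational(152446, 3) ≈ 50815.)
Mul(Add(Add(Mul(0, -17119), Mul(-1, Function('Z')(627))), 2702128), Pow(Add(-2031707, R), -1)) = Mul(Add(Add(Mul(0, -17119), Mul(-1, 627)), 2702128), Pow(Add(-2031707, Rational(152446, 3)), -1)) = Mul(Add(Add(0, -627), 2702128), Pow(Rational(-5942675, 3), -1)) = Mul(Add(-627, 2702128), Rational(-3, 5942675)) = Mul(2701501, Rational(-3, 5942675)) = Rational(-8104503, 5942675)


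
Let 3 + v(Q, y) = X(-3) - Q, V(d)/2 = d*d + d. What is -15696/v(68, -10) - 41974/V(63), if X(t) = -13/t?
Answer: 23207677/100800 ≈ 230.23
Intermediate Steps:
V(d) = 2*d + 2*d² (V(d) = 2*(d*d + d) = 2*(d² + d) = 2*(d + d²) = 2*d + 2*d²)
v(Q, y) = 4/3 - Q (v(Q, y) = -3 + (-13/(-3) - Q) = -3 + (-13*(-⅓) - Q) = -3 + (13/3 - Q) = 4/3 - Q)
-15696/v(68, -10) - 41974/V(63) = -15696/(4/3 - 1*68) - 41974*1/(126*(1 + 63)) = -15696/(4/3 - 68) - 41974/(2*63*64) = -15696/(-200/3) - 41974/8064 = -15696*(-3/200) - 41974*1/8064 = 5886/25 - 20987/4032 = 23207677/100800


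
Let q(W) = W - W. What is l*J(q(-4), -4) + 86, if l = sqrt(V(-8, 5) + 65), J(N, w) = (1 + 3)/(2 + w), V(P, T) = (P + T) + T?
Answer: 86 - 2*sqrt(67) ≈ 69.629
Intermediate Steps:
q(W) = 0
V(P, T) = P + 2*T
J(N, w) = 4/(2 + w)
l = sqrt(67) (l = sqrt((-8 + 2*5) + 65) = sqrt((-8 + 10) + 65) = sqrt(2 + 65) = sqrt(67) ≈ 8.1853)
l*J(q(-4), -4) + 86 = sqrt(67)*(4/(2 - 4)) + 86 = sqrt(67)*(4/(-2)) + 86 = sqrt(67)*(4*(-1/2)) + 86 = sqrt(67)*(-2) + 86 = -2*sqrt(67) + 86 = 86 - 2*sqrt(67)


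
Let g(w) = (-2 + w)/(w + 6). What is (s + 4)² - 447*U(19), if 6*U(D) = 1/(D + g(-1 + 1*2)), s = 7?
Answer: 30901/264 ≈ 117.05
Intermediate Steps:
g(w) = (-2 + w)/(6 + w)
U(D) = 1/(6*(-⅐ + D)) (U(D) = 1/(6*(D + (-2 + (-1 + 1*2))/(6 + (-1 + 1*2)))) = 1/(6*(D + (-2 + (-1 + 2))/(6 + (-1 + 2)))) = 1/(6*(D + (-2 + 1)/(6 + 1))) = 1/(6*(D - 1/7)) = 1/(6*(D + (⅐)*(-1))) = 1/(6*(D - ⅐)) = 1/(6*(-⅐ + D)))
(s + 4)² - 447*U(19) = (7 + 4)² - 1043/(2*(-1 + 7*19)) = 11² - 1043/(2*(-1 + 133)) = 121 - 1043/(2*132) = 121 - 447*7/792 = 121 - 1043/264 = 30901/264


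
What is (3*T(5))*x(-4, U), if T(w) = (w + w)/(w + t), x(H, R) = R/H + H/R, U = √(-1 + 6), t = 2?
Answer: -9*√5/2 ≈ -10.062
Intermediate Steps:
U = √5 ≈ 2.2361
x(H, R) = H/R + R/H
T(w) = 2*w/(2 + w) (T(w) = (w + w)/(w + 2) = (2*w)/(2 + w) = 2*w/(2 + w))
(3*T(5))*x(-4, U) = (3*(2*5/(2 + 5)))*(-4*√5/5 + √5/(-4)) = (3*(2*5/7))*(-4*√5/5 + √5*(-¼)) = (3*(2*5*(⅐)))*(-4*√5/5 - √5/4) = (3*(10/7))*(-21*√5/20) = 30*(-21*√5/20)/7 = -9*√5/2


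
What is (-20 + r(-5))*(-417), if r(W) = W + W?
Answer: 12510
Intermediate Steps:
r(W) = 2*W
(-20 + r(-5))*(-417) = (-20 + 2*(-5))*(-417) = (-20 - 10)*(-417) = -30*(-417) = 12510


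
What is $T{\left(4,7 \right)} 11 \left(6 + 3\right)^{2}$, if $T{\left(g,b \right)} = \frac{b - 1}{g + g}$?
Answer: $\frac{2673}{4} \approx 668.25$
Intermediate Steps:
$T{\left(g,b \right)} = \frac{-1 + b}{2 g}$
$T{\left(4,7 \right)} 11 \left(6 + 3\right)^{2} = \frac{-1 + 7}{2 \cdot 4} \cdot 11 \left(6 + 3\right)^{2} = \frac{1}{2} \cdot \frac{1}{4} \cdot 6 \cdot 11 \cdot 9^{2} = \frac{3}{4} \cdot 11 \cdot 81 = \frac{33}{4} \cdot 81 = \frac{2673}{4}$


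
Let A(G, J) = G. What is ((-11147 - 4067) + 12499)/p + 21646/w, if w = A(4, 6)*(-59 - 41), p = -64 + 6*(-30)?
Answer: -524453/12200 ≈ -42.988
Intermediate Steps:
p = -244 (p = -64 - 180 = -244)
w = -400 (w = 4*(-59 - 41) = 4*(-100) = -400)
((-11147 - 4067) + 12499)/p + 21646/w = ((-11147 - 4067) + 12499)/(-244) + 21646/(-400) = (-15214 + 12499)*(-1/244) + 21646*(-1/400) = -2715*(-1/244) - 10823/200 = 2715/244 - 10823/200 = -524453/12200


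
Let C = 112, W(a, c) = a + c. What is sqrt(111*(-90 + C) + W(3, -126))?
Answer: sqrt(2319) ≈ 48.156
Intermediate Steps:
sqrt(111*(-90 + C) + W(3, -126)) = sqrt(111*(-90 + 112) + (3 - 126)) = sqrt(111*22 - 123) = sqrt(2442 - 123) = sqrt(2319)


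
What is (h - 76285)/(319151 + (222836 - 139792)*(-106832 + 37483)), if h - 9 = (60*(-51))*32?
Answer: 174196/5758699205 ≈ 3.0249e-5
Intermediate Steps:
h = -97911 (h = 9 + (60*(-51))*32 = 9 - 3060*32 = 9 - 97920 = -97911)
(h - 76285)/(319151 + (222836 - 139792)*(-106832 + 37483)) = (-97911 - 76285)/(319151 + (222836 - 139792)*(-106832 + 37483)) = -174196/(319151 + 83044*(-69349)) = -174196/(319151 - 5759018356) = -174196/(-5758699205) = -174196*(-1/5758699205) = 174196/5758699205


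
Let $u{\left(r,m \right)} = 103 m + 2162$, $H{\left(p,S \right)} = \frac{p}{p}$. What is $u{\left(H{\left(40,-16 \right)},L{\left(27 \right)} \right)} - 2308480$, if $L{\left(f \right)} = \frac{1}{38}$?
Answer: $- \frac{87639981}{38} \approx -2.3063 \cdot 10^{6}$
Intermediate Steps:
$L{\left(f \right)} = \frac{1}{38}$
$H{\left(p,S \right)} = 1$
$u{\left(r,m \right)} = 2162 + 103 m$
$u{\left(H{\left(40,-16 \right)},L{\left(27 \right)} \right)} - 2308480 = \left(2162 + 103 \cdot \frac{1}{38}\right) - 2308480 = \left(2162 + \frac{103}{38}\right) - 2308480 = \frac{82259}{38} - 2308480 = - \frac{87639981}{38}$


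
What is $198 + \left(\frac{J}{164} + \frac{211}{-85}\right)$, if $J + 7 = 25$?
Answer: $\frac{1363523}{6970} \approx 195.63$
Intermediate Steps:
$J = 18$ ($J = -7 + 25 = 18$)
$198 + \left(\frac{J}{164} + \frac{211}{-85}\right) = 198 + \left(\frac{18}{164} + \frac{211}{-85}\right) = 198 + \left(18 \cdot \frac{1}{164} + 211 \left(- \frac{1}{85}\right)\right) = 198 + \left(\frac{9}{82} - \frac{211}{85}\right) = 198 - \frac{16537}{6970} = \frac{1363523}{6970}$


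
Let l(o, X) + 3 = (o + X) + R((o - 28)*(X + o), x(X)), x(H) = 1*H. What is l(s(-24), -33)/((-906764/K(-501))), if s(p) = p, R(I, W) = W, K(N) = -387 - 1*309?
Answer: -16182/226691 ≈ -0.071383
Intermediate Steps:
x(H) = H
K(N) = -696 (K(N) = -387 - 309 = -696)
l(o, X) = -3 + o + 2*X (l(o, X) = -3 + ((o + X) + X) = -3 + ((X + o) + X) = -3 + (o + 2*X) = -3 + o + 2*X)
l(s(-24), -33)/((-906764/K(-501))) = (-3 - 24 + 2*(-33))/((-906764/(-696))) = (-3 - 24 - 66)/((-906764*(-1/696))) = -93/226691/174 = -93*174/226691 = -16182/226691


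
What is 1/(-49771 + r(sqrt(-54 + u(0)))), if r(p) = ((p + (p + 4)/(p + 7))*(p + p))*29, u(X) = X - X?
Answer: (-3*sqrt(6) + 7*I)/(-373453*I + 158013*sqrt(6)) ≈ -1.8869e-5 - 1.2082e-7*I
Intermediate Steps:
u(X) = 0
r(p) = 58*p*(p + (4 + p)/(7 + p)) (r(p) = ((p + (4 + p)/(7 + p))*(2*p))*29 = (2*p*(p + (4 + p)/(7 + p)))*29 = 58*p*(p + (4 + p)/(7 + p)))
1/(-49771 + r(sqrt(-54 + u(0)))) = 1/(-49771 + 58*sqrt(-54 + 0)*(4 + (sqrt(-54 + 0))**2 + 8*sqrt(-54 + 0))/(7 + sqrt(-54 + 0))) = 1/(-49771 + 58*sqrt(-54)*(4 + (sqrt(-54))**2 + 8*sqrt(-54))/(7 + sqrt(-54))) = 1/(-49771 + 58*(3*I*sqrt(6))*(4 + (3*I*sqrt(6))**2 + 8*(3*I*sqrt(6)))/(7 + 3*I*sqrt(6))) = 1/(-49771 + 58*(3*I*sqrt(6))*(4 - 54 + 24*I*sqrt(6))/(7 + 3*I*sqrt(6))) = 1/(-49771 + 58*(3*I*sqrt(6))*(-50 + 24*I*sqrt(6))/(7 + 3*I*sqrt(6))) = 1/(-49771 + 174*I*sqrt(6)*(-50 + 24*I*sqrt(6))/(7 + 3*I*sqrt(6)))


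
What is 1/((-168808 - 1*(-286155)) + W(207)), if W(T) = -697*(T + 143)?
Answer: -1/126603 ≈ -7.8987e-6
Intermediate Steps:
W(T) = -99671 - 697*T (W(T) = -697*(143 + T) = -99671 - 697*T)
1/((-168808 - 1*(-286155)) + W(207)) = 1/((-168808 - 1*(-286155)) + (-99671 - 697*207)) = 1/((-168808 + 286155) + (-99671 - 144279)) = 1/(117347 - 243950) = 1/(-126603) = -1/126603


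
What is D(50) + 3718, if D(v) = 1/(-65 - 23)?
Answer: 327183/88 ≈ 3718.0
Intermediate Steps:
D(v) = -1/88 (D(v) = 1/(-88) = -1/88)
D(50) + 3718 = -1/88 + 3718 = 327183/88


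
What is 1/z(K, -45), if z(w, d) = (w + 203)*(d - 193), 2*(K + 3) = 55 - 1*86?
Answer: -1/43911 ≈ -2.2773e-5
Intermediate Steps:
K = -37/2 (K = -3 + (55 - 1*86)/2 = -3 + (55 - 86)/2 = -3 + (½)*(-31) = -3 - 31/2 = -37/2 ≈ -18.500)
z(w, d) = (-193 + d)*(203 + w) (z(w, d) = (203 + w)*(-193 + d) = (-193 + d)*(203 + w))
1/z(K, -45) = 1/(-39179 - 193*(-37/2) + 203*(-45) - 45*(-37/2)) = 1/(-39179 + 7141/2 - 9135 + 1665/2) = 1/(-43911) = -1/43911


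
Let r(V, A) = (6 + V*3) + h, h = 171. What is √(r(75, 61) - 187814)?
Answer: 2*I*√46853 ≈ 432.91*I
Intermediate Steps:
r(V, A) = 177 + 3*V (r(V, A) = (6 + V*3) + 171 = (6 + 3*V) + 171 = 177 + 3*V)
√(r(75, 61) - 187814) = √((177 + 3*75) - 187814) = √((177 + 225) - 187814) = √(402 - 187814) = √(-187412) = 2*I*√46853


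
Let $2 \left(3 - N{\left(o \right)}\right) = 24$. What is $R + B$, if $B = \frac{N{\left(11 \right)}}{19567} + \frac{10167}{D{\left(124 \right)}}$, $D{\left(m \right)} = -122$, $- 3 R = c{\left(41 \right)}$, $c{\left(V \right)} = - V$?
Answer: $- \frac{498942227}{7161522} \approx -69.67$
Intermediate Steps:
$R = \frac{41}{3}$ ($R = - \frac{\left(-1\right) 41}{3} = \left(- \frac{1}{3}\right) \left(-41\right) = \frac{41}{3} \approx 13.667$)
$N{\left(o \right)} = -9$ ($N{\left(o \right)} = 3 - 12 = -9$)
$B = - \frac{198938787}{2387174}$ ($B = - \frac{9}{19567} + \frac{10167}{-122} = \left(-9\right) \frac{1}{19567} + 10167 \left(- \frac{1}{122}\right) = - \frac{9}{19567} - \frac{10167}{122} = - \frac{198938787}{2387174} \approx -83.337$)
$R + B = \frac{41}{3} - \frac{198938787}{2387174} = - \frac{498942227}{7161522}$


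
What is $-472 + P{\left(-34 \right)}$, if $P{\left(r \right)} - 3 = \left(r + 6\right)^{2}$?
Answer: $315$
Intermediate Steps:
$P{\left(r \right)} = 3 + \left(6 + r\right)^{2}$ ($P{\left(r \right)} = 3 + \left(r + 6\right)^{2} = 3 + \left(6 + r\right)^{2}$)
$-472 + P{\left(-34 \right)} = -472 + \left(3 + \left(6 - 34\right)^{2}\right) = -472 + \left(3 + \left(-28\right)^{2}\right) = -472 + \left(3 + 784\right) = -472 + 787 = 315$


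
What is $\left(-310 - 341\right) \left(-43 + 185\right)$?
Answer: $-92442$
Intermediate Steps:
$\left(-310 - 341\right) \left(-43 + 185\right) = \left(-651\right) 142 = -92442$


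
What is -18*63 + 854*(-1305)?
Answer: -1115604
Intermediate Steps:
-18*63 + 854*(-1305) = -1134 - 1114470 = -1115604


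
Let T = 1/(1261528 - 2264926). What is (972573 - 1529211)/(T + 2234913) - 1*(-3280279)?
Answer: 7356048829732374143/2242507234373 ≈ 3.2803e+6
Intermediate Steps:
T = -1/1003398 (T = 1/(-1003398) = -1/1003398 ≈ -9.9661e-7)
(972573 - 1529211)/(T + 2234913) - 1*(-3280279) = (972573 - 1529211)/(-1/1003398 + 2234913) - 1*(-3280279) = -556638/2242507234373/1003398 + 3280279 = -556638*1003398/2242507234373 + 3280279 = -558529455924/2242507234373 + 3280279 = 7356048829732374143/2242507234373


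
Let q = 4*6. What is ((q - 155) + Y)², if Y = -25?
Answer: 24336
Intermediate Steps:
q = 24
((q - 155) + Y)² = ((24 - 155) - 25)² = (-131 - 25)² = (-156)² = 24336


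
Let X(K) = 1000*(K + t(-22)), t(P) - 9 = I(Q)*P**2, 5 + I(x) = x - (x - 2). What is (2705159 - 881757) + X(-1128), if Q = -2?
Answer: -747598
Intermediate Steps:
I(x) = -3 (I(x) = -5 + (x - (x - 2)) = -5 + (x - (-2 + x)) = -5 + (x + (2 - x)) = -5 + 2 = -3)
t(P) = 9 - 3*P**2
X(K) = -1443000 + 1000*K (X(K) = 1000*(K + (9 - 3*(-22)**2)) = 1000*(K + (9 - 3*484)) = 1000*(K + (9 - 1452)) = 1000*(K - 1443) = 1000*(-1443 + K) = -1443000 + 1000*K)
(2705159 - 881757) + X(-1128) = (2705159 - 881757) + (-1443000 + 1000*(-1128)) = 1823402 + (-1443000 - 1128000) = 1823402 - 2571000 = -747598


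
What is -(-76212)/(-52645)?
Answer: -76212/52645 ≈ -1.4477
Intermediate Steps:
-(-76212)/(-52645) = -(-76212)*(-1)/52645 = -1*76212/52645 = -76212/52645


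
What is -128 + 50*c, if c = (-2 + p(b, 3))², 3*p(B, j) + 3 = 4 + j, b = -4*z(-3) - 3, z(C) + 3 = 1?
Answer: -952/9 ≈ -105.78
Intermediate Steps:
z(C) = -2 (z(C) = -3 + 1 = -2)
b = 5 (b = -4*(-2) - 3 = 8 - 3 = 5)
p(B, j) = ⅓ + j/3 (p(B, j) = -1 + (4 + j)/3 = -1 + (4/3 + j/3) = ⅓ + j/3)
c = 4/9 (c = (-2 + (⅓ + (⅓)*3))² = (-2 + (⅓ + 1))² = (-2 + 4/3)² = (-⅔)² = 4/9 ≈ 0.44444)
-128 + 50*c = -128 + 50*(4/9) = -128 + 200/9 = -952/9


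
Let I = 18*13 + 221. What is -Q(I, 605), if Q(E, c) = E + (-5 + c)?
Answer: -1055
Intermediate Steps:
I = 455 (I = 234 + 221 = 455)
Q(E, c) = -5 + E + c
-Q(I, 605) = -(-5 + 455 + 605) = -1*1055 = -1055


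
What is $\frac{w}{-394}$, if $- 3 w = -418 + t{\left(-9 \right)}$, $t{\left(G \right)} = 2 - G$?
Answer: $- \frac{407}{1182} \approx -0.34433$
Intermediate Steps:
$w = \frac{407}{3}$ ($w = - \frac{-418 + \left(2 - -9\right)}{3} = - \frac{-418 + \left(2 + 9\right)}{3} = - \frac{-418 + 11}{3} = \left(- \frac{1}{3}\right) \left(-407\right) = \frac{407}{3} \approx 135.67$)
$\frac{w}{-394} = \frac{407}{3 \left(-394\right)} = \frac{407}{3} \left(- \frac{1}{394}\right) = - \frac{407}{1182}$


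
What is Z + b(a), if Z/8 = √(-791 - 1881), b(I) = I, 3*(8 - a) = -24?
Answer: 16 + 32*I*√167 ≈ 16.0 + 413.53*I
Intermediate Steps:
a = 16 (a = 8 - ⅓*(-24) = 8 + 8 = 16)
Z = 32*I*√167 (Z = 8*√(-791 - 1881) = 8*√(-2672) = 8*(4*I*√167) = 32*I*√167 ≈ 413.53*I)
Z + b(a) = 32*I*√167 + 16 = 16 + 32*I*√167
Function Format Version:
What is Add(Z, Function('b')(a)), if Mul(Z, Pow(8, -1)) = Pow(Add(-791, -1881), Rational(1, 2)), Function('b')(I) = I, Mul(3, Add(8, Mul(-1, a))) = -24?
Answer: Add(16, Mul(32, I, Pow(167, Rational(1, 2)))) ≈ Add(16.000, Mul(413.53, I))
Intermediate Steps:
a = 16 (a = Add(8, Mul(Rational(-1, 3), -24)) = Add(8, 8) = 16)
Z = Mul(32, I, Pow(167, Rational(1, 2))) (Z = Mul(8, Pow(Add(-791, -1881), Rational(1, 2))) = Mul(8, Pow(-2672, Rational(1, 2))) = Mul(8, Mul(4, I, Pow(167, Rational(1, 2)))) = Mul(32, I, Pow(167, Rational(1, 2))) ≈ Mul(413.53, I))
Add(Z, Function('b')(a)) = Add(Mul(32, I, Pow(167, Rational(1, 2))), 16) = Add(16, Mul(32, I, Pow(167, Rational(1, 2))))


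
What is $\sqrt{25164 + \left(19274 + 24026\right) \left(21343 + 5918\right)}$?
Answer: $84 \sqrt{167294} \approx 34357.0$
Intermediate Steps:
$\sqrt{25164 + \left(19274 + 24026\right) \left(21343 + 5918\right)} = \sqrt{25164 + 43300 \cdot 27261} = \sqrt{25164 + 1180401300} = \sqrt{1180426464} = 84 \sqrt{167294}$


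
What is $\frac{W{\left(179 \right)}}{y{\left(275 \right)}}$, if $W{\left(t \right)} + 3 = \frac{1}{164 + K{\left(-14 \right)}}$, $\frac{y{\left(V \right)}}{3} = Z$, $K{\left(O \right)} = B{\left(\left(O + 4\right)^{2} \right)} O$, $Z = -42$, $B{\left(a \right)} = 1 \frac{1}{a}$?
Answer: $\frac{24529}{1032318} \approx 0.023761$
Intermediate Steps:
$B{\left(a \right)} = \frac{1}{a}$
$K{\left(O \right)} = \frac{O}{\left(4 + O\right)^{2}}$ ($K{\left(O \right)} = \frac{O}{\left(O + 4\right)^{2}} = \frac{O}{\left(4 + O\right)^{2}}$)
$y{\left(V \right)} = -126$ ($y{\left(V \right)} = 3 \left(-42\right) = -126$)
$W{\left(t \right)} = - \frac{24529}{8193}$ ($W{\left(t \right)} = -3 + \frac{1}{164 - \frac{14}{\left(4 - 14\right)^{2}}} = -3 + \frac{1}{164 - \frac{14}{100}} = -3 + \frac{1}{164 - \frac{7}{50}} = -3 + \frac{1}{\frac{8193}{50}} = -3 + \frac{50}{8193} = - \frac{24529}{8193}$)
$\frac{W{\left(179 \right)}}{y{\left(275 \right)}} = - \frac{24529}{8193 \left(-126\right)} = \left(- \frac{24529}{8193}\right) \left(- \frac{1}{126}\right) = \frac{24529}{1032318}$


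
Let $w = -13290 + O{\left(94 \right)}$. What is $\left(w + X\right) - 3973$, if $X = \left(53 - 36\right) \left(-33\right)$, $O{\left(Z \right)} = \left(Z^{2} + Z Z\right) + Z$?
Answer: $-58$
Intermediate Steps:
$O{\left(Z \right)} = Z + 2 Z^{2}$ ($O{\left(Z \right)} = \left(Z^{2} + Z^{2}\right) + Z = 2 Z^{2} + Z = Z + 2 Z^{2}$)
$w = 4476$ ($w = -13290 + 94 \left(1 + 2 \cdot 94\right) = -13290 + 94 \left(1 + 188\right) = -13290 + 94 \cdot 189 = -13290 + 17766 = 4476$)
$X = -561$ ($X = 17 \left(-33\right) = -561$)
$\left(w + X\right) - 3973 = \left(4476 - 561\right) - 3973 = 3915 - 3973 = -58$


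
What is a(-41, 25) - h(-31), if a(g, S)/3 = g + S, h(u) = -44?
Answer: -4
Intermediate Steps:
a(g, S) = 3*S + 3*g (a(g, S) = 3*(g + S) = 3*(S + g) = 3*S + 3*g)
a(-41, 25) - h(-31) = (3*25 + 3*(-41)) - 1*(-44) = (75 - 123) + 44 = -48 + 44 = -4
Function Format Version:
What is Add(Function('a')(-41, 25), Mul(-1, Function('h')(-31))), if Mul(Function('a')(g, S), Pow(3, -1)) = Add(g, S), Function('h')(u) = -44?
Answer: -4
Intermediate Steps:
Function('a')(g, S) = Add(Mul(3, S), Mul(3, g)) (Function('a')(g, S) = Mul(3, Add(g, S)) = Mul(3, Add(S, g)) = Add(Mul(3, S), Mul(3, g)))
Add(Function('a')(-41, 25), Mul(-1, Function('h')(-31))) = Add(Add(Mul(3, 25), Mul(3, -41)), Mul(-1, -44)) = Add(Add(75, -123), 44) = Add(-48, 44) = -4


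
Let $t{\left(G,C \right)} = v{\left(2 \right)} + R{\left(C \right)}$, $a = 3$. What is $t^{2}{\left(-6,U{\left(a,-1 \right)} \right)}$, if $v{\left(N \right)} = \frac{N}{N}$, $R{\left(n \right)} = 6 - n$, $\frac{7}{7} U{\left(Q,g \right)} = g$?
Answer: $64$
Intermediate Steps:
$U{\left(Q,g \right)} = g$
$v{\left(N \right)} = 1$
$t{\left(G,C \right)} = 7 - C$ ($t{\left(G,C \right)} = 1 - \left(-6 + C\right) = 7 - C$)
$t^{2}{\left(-6,U{\left(a,-1 \right)} \right)} = \left(7 - -1\right)^{2} = \left(7 + 1\right)^{2} = 8^{2} = 64$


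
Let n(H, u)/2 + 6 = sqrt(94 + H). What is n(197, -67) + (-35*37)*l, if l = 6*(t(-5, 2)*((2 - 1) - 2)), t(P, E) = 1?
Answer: 7758 + 2*sqrt(291) ≈ 7792.1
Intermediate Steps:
n(H, u) = -12 + 2*sqrt(94 + H)
l = -6 (l = 6*(1*((2 - 1) - 2)) = 6*(1*(1 - 2)) = 6*(1*(-1)) = 6*(-1) = -6)
n(197, -67) + (-35*37)*l = (-12 + 2*sqrt(94 + 197)) - 35*37*(-6) = (-12 + 2*sqrt(291)) - 1295*(-6) = (-12 + 2*sqrt(291)) + 7770 = 7758 + 2*sqrt(291)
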